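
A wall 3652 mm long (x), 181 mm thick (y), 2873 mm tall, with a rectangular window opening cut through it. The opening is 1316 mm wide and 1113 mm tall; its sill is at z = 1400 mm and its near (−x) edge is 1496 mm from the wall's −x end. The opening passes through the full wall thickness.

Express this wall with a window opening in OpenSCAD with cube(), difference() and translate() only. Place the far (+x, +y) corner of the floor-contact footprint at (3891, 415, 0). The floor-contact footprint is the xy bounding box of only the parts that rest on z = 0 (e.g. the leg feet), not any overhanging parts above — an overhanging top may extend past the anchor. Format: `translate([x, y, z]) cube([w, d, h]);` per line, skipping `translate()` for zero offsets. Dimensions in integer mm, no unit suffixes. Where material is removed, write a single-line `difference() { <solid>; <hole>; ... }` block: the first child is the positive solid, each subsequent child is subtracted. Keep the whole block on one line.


difference() { translate([239, 234, 0]) cube([3652, 181, 2873]); translate([1735, 234, 1400]) cube([1316, 181, 1113]); }


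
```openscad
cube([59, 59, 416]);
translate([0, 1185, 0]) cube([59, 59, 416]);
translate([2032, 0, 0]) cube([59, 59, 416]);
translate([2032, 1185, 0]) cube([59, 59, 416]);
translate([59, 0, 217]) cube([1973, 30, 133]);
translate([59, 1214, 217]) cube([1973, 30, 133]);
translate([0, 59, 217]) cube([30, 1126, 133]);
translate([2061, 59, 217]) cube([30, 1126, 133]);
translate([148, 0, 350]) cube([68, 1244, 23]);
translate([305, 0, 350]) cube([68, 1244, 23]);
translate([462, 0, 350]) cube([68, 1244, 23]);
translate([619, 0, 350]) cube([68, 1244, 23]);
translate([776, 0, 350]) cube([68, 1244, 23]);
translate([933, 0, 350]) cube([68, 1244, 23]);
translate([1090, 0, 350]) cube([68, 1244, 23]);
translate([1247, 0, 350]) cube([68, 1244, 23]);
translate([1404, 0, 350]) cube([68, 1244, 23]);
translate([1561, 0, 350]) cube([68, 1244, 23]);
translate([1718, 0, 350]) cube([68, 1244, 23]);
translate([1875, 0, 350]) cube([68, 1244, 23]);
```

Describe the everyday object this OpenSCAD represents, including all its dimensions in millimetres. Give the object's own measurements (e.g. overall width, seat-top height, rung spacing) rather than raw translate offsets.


A bed frame 2091 mm long (x) by 1244 mm wide (y). Four 59×59 mm corner posts, 416 mm tall, at the corners of the footprint. Four rails of 30 mm thickness and 133 mm height run between adjacent posts with their undersides at z = 217 mm, their outer faces flush with the outside of the frame (the two x-running rails run between the posts' inner faces; the two y-running rails run between the posts' inner faces). 12 slats, each 68 mm wide (x) and 23 mm thick, lie across the top of the two x-running rails, running the full 1244 mm width of the frame in y; along x they sit between the end posts with a 89 mm gap after the −x posts and between neighbouring slats and before the +x posts.


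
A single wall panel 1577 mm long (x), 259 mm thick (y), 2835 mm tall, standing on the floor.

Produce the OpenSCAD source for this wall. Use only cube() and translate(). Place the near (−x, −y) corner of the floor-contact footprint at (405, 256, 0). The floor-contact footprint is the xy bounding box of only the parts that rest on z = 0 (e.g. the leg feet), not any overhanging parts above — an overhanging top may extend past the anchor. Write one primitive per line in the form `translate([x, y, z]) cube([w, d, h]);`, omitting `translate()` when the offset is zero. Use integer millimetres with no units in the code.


translate([405, 256, 0]) cube([1577, 259, 2835]);


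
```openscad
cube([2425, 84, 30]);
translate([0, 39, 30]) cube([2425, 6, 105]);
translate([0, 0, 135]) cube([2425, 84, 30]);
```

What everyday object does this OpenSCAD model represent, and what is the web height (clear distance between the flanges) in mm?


An I-beam. The web height is 105 mm.

Two wide flanges with a thin centred web — an I-beam. Overall 165 mm minus two 30 mm flanges gives a web of 165 − 2·30 = 105 mm.


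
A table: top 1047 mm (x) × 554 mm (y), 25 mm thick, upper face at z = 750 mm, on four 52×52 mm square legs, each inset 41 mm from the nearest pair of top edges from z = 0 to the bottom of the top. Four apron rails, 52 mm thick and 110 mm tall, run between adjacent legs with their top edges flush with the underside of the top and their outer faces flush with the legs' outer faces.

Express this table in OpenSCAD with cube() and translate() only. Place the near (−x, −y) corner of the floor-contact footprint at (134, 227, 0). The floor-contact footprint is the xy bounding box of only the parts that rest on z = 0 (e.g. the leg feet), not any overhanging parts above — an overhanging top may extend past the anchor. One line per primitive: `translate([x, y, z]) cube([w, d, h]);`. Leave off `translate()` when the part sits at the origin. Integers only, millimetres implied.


translate([93, 186, 725]) cube([1047, 554, 25]);
translate([134, 227, 0]) cube([52, 52, 725]);
translate([1047, 227, 0]) cube([52, 52, 725]);
translate([134, 647, 0]) cube([52, 52, 725]);
translate([1047, 647, 0]) cube([52, 52, 725]);
translate([186, 227, 615]) cube([861, 52, 110]);
translate([186, 647, 615]) cube([861, 52, 110]);
translate([134, 279, 615]) cube([52, 368, 110]);
translate([1047, 279, 615]) cube([52, 368, 110]);


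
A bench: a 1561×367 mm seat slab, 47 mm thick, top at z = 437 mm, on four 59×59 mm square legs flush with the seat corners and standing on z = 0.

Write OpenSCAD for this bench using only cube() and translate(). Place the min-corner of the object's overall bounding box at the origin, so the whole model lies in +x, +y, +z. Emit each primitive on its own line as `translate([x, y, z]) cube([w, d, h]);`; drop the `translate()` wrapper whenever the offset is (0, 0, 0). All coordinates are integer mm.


// leg_h = 437 − 47 = 390
translate([0, 0, 390]) cube([1561, 367, 47]);
cube([59, 59, 390]);
translate([0, 308, 0]) cube([59, 59, 390]);
translate([1502, 0, 0]) cube([59, 59, 390]);
translate([1502, 308, 0]) cube([59, 59, 390]);


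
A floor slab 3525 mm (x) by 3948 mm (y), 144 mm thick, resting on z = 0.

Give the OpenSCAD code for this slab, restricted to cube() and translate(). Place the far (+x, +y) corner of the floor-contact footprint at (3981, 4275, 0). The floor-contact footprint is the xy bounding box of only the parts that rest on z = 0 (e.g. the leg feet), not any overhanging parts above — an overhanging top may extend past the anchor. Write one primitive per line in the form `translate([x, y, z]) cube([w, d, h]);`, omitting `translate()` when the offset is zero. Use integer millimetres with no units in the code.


translate([456, 327, 0]) cube([3525, 3948, 144]);


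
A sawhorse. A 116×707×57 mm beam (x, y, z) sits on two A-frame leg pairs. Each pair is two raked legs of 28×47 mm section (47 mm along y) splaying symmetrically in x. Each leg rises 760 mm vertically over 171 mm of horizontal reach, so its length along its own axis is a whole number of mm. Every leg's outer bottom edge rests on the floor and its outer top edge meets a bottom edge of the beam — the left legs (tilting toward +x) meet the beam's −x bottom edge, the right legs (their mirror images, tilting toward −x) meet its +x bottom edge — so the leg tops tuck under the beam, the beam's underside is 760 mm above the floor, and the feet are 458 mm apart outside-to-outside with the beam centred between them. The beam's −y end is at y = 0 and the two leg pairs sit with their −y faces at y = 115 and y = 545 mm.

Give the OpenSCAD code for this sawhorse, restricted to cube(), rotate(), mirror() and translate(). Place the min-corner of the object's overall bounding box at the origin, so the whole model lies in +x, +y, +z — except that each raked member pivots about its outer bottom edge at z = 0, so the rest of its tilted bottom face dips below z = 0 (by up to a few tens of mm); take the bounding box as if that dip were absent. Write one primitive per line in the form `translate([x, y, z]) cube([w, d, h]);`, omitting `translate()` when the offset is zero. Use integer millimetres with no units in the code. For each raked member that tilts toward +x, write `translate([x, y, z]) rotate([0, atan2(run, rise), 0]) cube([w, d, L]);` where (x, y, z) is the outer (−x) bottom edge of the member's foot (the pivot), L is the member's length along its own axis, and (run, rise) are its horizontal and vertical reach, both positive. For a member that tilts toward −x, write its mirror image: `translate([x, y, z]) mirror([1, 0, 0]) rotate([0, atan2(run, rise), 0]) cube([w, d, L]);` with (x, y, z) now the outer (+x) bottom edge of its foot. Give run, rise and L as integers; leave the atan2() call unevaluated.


translate([171, 0, 760]) cube([116, 707, 57]);
translate([0, 115, 0]) rotate([0, atan2(171, 760), 0]) cube([28, 47, 779]);
translate([458, 115, 0]) mirror([1, 0, 0]) rotate([0, atan2(171, 760), 0]) cube([28, 47, 779]);
translate([0, 545, 0]) rotate([0, atan2(171, 760), 0]) cube([28, 47, 779]);
translate([458, 545, 0]) mirror([1, 0, 0]) rotate([0, atan2(171, 760), 0]) cube([28, 47, 779]);


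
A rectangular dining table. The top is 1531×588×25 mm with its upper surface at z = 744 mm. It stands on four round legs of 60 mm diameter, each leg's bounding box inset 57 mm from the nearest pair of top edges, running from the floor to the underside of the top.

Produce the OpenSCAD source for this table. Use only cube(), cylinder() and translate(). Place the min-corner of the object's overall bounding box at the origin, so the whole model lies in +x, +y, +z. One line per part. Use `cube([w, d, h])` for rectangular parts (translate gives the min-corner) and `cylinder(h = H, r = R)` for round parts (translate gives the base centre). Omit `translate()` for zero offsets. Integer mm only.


translate([0, 0, 719]) cube([1531, 588, 25]);
translate([87, 87, 0]) cylinder(h = 719, r = 30);
translate([1444, 87, 0]) cylinder(h = 719, r = 30);
translate([87, 501, 0]) cylinder(h = 719, r = 30);
translate([1444, 501, 0]) cylinder(h = 719, r = 30);


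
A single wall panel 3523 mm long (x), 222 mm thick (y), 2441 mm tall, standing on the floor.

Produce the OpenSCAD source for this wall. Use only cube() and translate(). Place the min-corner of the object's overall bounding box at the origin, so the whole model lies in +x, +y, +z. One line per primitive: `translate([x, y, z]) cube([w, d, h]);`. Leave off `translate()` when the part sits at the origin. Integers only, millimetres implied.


cube([3523, 222, 2441]);


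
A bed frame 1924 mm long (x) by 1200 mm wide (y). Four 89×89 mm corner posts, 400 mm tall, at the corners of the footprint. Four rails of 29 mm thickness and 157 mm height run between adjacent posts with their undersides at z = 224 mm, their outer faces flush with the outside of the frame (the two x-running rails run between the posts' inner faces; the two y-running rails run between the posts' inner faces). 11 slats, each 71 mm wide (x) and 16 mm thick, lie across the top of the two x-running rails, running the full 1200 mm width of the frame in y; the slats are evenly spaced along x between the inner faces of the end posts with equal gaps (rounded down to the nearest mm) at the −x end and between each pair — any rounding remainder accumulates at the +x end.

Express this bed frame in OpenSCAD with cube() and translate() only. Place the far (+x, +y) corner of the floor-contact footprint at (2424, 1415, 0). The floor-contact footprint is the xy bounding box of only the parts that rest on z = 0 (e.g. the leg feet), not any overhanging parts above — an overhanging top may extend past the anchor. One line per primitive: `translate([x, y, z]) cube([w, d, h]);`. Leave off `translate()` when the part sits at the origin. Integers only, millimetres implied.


translate([500, 215, 0]) cube([89, 89, 400]);
translate([500, 1326, 0]) cube([89, 89, 400]);
translate([2335, 215, 0]) cube([89, 89, 400]);
translate([2335, 1326, 0]) cube([89, 89, 400]);
translate([589, 215, 224]) cube([1746, 29, 157]);
translate([589, 1386, 224]) cube([1746, 29, 157]);
translate([500, 304, 224]) cube([29, 1022, 157]);
translate([2395, 304, 224]) cube([29, 1022, 157]);
translate([669, 215, 381]) cube([71, 1200, 16]);
translate([820, 215, 381]) cube([71, 1200, 16]);
translate([971, 215, 381]) cube([71, 1200, 16]);
translate([1122, 215, 381]) cube([71, 1200, 16]);
translate([1273, 215, 381]) cube([71, 1200, 16]);
translate([1424, 215, 381]) cube([71, 1200, 16]);
translate([1575, 215, 381]) cube([71, 1200, 16]);
translate([1726, 215, 381]) cube([71, 1200, 16]);
translate([1877, 215, 381]) cube([71, 1200, 16]);
translate([2028, 215, 381]) cube([71, 1200, 16]);
translate([2179, 215, 381]) cube([71, 1200, 16]);


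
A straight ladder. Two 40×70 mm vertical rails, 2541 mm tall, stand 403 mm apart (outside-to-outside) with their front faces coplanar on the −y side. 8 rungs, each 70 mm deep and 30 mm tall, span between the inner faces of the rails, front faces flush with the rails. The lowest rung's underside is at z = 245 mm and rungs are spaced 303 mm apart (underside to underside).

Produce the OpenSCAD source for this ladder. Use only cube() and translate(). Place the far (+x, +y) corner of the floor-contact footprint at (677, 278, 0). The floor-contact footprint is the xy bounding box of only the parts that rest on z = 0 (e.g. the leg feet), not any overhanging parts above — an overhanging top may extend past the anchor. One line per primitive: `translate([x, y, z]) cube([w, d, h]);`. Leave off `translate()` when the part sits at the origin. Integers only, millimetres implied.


// rung span = 403 - 2*40 = 323
// rung[k] z = 245 + k*303
translate([274, 208, 0]) cube([40, 70, 2541]);
translate([637, 208, 0]) cube([40, 70, 2541]);
translate([314, 208, 245]) cube([323, 70, 30]);
translate([314, 208, 548]) cube([323, 70, 30]);
translate([314, 208, 851]) cube([323, 70, 30]);
translate([314, 208, 1154]) cube([323, 70, 30]);
translate([314, 208, 1457]) cube([323, 70, 30]);
translate([314, 208, 1760]) cube([323, 70, 30]);
translate([314, 208, 2063]) cube([323, 70, 30]);
translate([314, 208, 2366]) cube([323, 70, 30]);


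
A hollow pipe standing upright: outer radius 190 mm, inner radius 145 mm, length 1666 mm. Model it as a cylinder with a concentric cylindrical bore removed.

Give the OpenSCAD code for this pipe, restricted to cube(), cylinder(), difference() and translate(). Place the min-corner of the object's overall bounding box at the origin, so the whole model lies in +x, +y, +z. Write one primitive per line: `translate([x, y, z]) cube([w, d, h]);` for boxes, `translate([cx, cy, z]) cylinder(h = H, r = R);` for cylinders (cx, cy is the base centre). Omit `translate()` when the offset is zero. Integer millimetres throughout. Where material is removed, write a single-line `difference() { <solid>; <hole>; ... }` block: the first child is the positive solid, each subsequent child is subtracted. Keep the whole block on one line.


difference() { translate([190, 190, 0]) cylinder(h = 1666, r = 190); translate([190, 190, 0]) cylinder(h = 1666, r = 145); }


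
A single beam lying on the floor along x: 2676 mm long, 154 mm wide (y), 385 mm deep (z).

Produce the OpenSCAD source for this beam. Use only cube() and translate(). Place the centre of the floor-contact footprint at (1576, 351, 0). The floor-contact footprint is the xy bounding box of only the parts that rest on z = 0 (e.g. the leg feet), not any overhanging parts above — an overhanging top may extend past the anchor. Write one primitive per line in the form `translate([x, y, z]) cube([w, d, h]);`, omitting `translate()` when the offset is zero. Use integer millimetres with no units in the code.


translate([238, 274, 0]) cube([2676, 154, 385]);


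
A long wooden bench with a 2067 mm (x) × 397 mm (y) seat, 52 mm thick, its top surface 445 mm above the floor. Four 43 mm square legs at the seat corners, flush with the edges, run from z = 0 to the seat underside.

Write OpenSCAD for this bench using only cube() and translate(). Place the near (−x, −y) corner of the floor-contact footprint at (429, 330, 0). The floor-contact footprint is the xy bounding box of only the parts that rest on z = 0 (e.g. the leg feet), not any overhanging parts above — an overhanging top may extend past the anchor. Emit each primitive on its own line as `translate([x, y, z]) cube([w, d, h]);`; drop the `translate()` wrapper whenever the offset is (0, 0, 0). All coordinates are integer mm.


// leg_h = 445 − 52 = 393
translate([429, 330, 393]) cube([2067, 397, 52]);
translate([429, 330, 0]) cube([43, 43, 393]);
translate([429, 684, 0]) cube([43, 43, 393]);
translate([2453, 330, 0]) cube([43, 43, 393]);
translate([2453, 684, 0]) cube([43, 43, 393]);


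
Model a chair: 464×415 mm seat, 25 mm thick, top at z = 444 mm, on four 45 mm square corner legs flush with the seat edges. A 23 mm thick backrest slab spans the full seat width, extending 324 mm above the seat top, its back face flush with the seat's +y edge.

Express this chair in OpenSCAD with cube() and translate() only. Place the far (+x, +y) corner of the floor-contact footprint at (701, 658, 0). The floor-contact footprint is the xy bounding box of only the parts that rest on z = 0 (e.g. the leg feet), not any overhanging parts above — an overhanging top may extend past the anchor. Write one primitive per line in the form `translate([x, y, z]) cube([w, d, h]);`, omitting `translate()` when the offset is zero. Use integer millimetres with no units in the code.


translate([237, 243, 419]) cube([464, 415, 25]);
translate([237, 243, 0]) cube([45, 45, 419]);
translate([656, 243, 0]) cube([45, 45, 419]);
translate([237, 613, 0]) cube([45, 45, 419]);
translate([656, 613, 0]) cube([45, 45, 419]);
translate([237, 635, 444]) cube([464, 23, 324]);


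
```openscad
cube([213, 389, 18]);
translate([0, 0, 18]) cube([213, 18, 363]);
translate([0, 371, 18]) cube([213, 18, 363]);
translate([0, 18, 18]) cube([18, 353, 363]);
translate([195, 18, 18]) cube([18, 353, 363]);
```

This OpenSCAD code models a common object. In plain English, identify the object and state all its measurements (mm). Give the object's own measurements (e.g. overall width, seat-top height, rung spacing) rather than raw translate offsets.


An open-topped rectangular box: outside dimensions 213×389×381 mm, with a uniform wall and base thickness of 18 mm. The base is a full 213×389 slab on the floor; four walls sit on top of the base. The front and back walls (the −y and +y sides) span the full width; the two side walls fit between them.


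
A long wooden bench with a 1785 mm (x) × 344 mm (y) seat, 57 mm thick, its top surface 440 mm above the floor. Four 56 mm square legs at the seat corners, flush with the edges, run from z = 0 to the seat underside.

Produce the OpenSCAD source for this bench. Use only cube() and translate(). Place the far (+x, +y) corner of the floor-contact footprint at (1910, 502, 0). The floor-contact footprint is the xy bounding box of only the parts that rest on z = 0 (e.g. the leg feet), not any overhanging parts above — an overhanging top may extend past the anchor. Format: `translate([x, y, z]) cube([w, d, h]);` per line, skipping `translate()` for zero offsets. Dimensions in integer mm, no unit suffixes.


// leg_h = 440 − 57 = 383
translate([125, 158, 383]) cube([1785, 344, 57]);
translate([125, 158, 0]) cube([56, 56, 383]);
translate([125, 446, 0]) cube([56, 56, 383]);
translate([1854, 158, 0]) cube([56, 56, 383]);
translate([1854, 446, 0]) cube([56, 56, 383]);


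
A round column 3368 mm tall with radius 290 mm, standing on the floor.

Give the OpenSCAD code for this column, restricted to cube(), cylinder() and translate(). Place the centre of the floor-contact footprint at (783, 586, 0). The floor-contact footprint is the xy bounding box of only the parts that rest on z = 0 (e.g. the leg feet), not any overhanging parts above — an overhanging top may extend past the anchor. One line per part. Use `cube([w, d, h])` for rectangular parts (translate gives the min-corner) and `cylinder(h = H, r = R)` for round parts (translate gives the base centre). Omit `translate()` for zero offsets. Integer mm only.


translate([783, 586, 0]) cylinder(h = 3368, r = 290);


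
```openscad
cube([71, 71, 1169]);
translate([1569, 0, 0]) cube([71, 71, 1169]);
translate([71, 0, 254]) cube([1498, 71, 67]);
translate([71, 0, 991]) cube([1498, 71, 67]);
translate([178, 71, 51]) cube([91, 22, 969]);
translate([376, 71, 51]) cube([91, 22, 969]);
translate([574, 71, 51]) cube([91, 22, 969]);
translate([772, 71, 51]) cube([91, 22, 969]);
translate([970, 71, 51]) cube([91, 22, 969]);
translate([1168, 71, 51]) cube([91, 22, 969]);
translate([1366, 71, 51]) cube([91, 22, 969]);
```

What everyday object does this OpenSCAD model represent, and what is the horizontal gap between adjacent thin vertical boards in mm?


A fence section. The picket gap is 107 mm.

Two posts, two rails, 7 pickets — a fence section. Span 1498 mm holds 7 pickets of 91 mm with 8 equal gaps: ⌊(1498 − 7·91) / 8⌋ = 107 mm.


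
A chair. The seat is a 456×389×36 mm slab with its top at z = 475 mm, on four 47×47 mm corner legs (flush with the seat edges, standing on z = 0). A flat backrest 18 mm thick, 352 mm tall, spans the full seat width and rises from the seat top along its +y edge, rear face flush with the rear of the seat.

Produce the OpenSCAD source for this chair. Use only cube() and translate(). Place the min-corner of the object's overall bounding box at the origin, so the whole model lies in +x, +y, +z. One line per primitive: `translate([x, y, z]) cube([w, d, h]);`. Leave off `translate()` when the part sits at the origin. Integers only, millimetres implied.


translate([0, 0, 439]) cube([456, 389, 36]);
cube([47, 47, 439]);
translate([409, 0, 0]) cube([47, 47, 439]);
translate([0, 342, 0]) cube([47, 47, 439]);
translate([409, 342, 0]) cube([47, 47, 439]);
translate([0, 371, 475]) cube([456, 18, 352]);


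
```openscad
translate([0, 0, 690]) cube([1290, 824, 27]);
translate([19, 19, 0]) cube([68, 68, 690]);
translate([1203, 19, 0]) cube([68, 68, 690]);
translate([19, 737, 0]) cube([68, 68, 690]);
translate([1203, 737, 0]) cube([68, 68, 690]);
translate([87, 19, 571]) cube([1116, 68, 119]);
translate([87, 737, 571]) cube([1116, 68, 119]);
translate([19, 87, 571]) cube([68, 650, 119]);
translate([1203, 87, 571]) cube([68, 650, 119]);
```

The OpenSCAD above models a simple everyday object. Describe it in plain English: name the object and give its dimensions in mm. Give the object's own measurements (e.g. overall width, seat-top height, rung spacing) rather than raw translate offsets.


A rectangular dining table. The top is 1290×824×27 mm with its upper surface at z = 717 mm. It stands on four 68×68 mm square legs, each inset 19 mm from the nearest pair of top edges, running from the floor to the underside of the top. Four apron rails, 68 mm thick and 119 mm tall, run between adjacent legs with their top edges flush with the underside of the top and their outer faces flush with the legs' outer faces.


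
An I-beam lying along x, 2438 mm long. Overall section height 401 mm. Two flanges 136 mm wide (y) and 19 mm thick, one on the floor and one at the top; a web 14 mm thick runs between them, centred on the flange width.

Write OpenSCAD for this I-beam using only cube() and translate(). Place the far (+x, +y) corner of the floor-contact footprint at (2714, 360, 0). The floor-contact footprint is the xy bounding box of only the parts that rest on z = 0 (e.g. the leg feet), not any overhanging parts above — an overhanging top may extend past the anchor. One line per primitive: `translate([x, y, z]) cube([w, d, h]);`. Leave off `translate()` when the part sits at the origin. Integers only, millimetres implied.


translate([276, 224, 0]) cube([2438, 136, 19]);
translate([276, 285, 19]) cube([2438, 14, 363]);
translate([276, 224, 382]) cube([2438, 136, 19]);


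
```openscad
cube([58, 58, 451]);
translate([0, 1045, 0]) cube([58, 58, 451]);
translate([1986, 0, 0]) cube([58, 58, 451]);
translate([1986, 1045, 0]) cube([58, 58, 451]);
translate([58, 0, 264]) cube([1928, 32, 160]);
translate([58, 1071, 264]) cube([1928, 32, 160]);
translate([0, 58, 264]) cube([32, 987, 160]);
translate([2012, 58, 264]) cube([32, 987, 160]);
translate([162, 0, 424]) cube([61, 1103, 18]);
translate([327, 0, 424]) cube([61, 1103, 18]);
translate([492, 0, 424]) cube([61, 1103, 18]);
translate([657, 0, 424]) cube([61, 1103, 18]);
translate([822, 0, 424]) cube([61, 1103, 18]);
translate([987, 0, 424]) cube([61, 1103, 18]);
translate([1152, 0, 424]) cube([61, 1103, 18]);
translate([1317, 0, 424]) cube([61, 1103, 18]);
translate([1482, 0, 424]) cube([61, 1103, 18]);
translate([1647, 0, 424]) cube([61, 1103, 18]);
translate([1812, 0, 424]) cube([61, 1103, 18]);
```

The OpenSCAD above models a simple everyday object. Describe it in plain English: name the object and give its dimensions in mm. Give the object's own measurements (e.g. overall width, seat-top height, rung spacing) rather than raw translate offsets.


A bed frame 2044 mm long (x) by 1103 mm wide (y). Four 58×58 mm corner posts, 451 mm tall, at the corners of the footprint. Four rails of 32 mm thickness and 160 mm height run between adjacent posts with their undersides at z = 264 mm, their outer faces flush with the outside of the frame (the two x-running rails run between the posts' inner faces; the two y-running rails run between the posts' inner faces). 11 slats, each 61 mm wide (x) and 18 mm thick, lie across the top of the two x-running rails, running the full 1103 mm width of the frame in y; along x they sit between the end posts with a 104 mm gap after the −x posts and between neighbouring slats, leaving 113 mm before the +x posts.


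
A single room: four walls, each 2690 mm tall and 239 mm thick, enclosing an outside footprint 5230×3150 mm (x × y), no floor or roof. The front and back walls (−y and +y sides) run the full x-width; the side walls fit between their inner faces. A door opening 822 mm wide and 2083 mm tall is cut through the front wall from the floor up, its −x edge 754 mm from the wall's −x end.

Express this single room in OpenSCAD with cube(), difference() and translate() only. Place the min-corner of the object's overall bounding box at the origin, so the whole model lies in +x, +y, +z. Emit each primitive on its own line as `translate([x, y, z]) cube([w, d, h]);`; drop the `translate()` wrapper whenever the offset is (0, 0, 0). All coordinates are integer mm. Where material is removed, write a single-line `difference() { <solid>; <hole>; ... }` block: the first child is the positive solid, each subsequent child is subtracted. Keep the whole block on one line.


difference() { cube([5230, 239, 2690]); translate([754, 0, 0]) cube([822, 239, 2083]); }
translate([0, 2911, 0]) cube([5230, 239, 2690]);
translate([0, 239, 0]) cube([239, 2672, 2690]);
translate([4991, 239, 0]) cube([239, 2672, 2690]);


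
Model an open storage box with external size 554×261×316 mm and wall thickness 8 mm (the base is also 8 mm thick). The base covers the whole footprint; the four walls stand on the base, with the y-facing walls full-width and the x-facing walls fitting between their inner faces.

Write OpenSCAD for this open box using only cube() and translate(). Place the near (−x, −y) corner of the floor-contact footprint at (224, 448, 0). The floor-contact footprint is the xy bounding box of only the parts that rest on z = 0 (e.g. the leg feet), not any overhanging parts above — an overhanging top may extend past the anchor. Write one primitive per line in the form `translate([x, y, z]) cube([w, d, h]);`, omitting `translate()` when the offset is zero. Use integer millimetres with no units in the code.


translate([224, 448, 0]) cube([554, 261, 8]);
translate([224, 448, 8]) cube([554, 8, 308]);
translate([224, 701, 8]) cube([554, 8, 308]);
translate([224, 456, 8]) cube([8, 245, 308]);
translate([770, 456, 8]) cube([8, 245, 308]);


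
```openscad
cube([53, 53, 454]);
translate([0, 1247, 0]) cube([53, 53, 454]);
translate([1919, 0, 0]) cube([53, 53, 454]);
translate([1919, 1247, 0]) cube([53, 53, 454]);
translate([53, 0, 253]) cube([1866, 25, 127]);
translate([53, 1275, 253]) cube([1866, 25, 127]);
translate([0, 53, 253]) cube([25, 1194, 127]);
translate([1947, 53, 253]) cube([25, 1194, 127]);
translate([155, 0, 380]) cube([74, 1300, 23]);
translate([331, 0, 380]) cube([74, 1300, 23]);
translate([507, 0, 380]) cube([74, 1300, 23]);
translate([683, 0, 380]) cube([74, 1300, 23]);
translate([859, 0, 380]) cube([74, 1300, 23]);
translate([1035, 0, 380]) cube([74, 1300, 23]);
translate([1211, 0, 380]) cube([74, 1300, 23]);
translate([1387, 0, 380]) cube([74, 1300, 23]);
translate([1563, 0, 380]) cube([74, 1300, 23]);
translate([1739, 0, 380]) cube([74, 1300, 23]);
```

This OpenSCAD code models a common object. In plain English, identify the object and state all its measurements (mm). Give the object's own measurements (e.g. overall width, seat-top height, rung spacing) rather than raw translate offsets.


A bed frame 1972 mm long (x) by 1300 mm wide (y). Four 53×53 mm corner posts, 454 mm tall, at the corners of the footprint. Four rails of 25 mm thickness and 127 mm height run between adjacent posts with their undersides at z = 253 mm, their outer faces flush with the outside of the frame (the two x-running rails run between the posts' inner faces; the two y-running rails run between the posts' inner faces). 10 slats, each 74 mm wide (x) and 23 mm thick, lie across the top of the two x-running rails, running the full 1300 mm width of the frame in y; along x they sit between the end posts with a 102 mm gap after the −x posts and between neighbouring slats, leaving 106 mm before the +x posts.


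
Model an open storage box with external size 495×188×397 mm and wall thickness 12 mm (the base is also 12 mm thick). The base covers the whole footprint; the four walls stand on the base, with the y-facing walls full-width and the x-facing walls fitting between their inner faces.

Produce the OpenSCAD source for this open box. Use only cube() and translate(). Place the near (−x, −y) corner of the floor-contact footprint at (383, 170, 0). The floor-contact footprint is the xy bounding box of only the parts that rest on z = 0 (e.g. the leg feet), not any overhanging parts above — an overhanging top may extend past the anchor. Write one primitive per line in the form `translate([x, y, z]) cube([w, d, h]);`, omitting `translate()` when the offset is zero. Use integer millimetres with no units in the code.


translate([383, 170, 0]) cube([495, 188, 12]);
translate([383, 170, 12]) cube([495, 12, 385]);
translate([383, 346, 12]) cube([495, 12, 385]);
translate([383, 182, 12]) cube([12, 164, 385]);
translate([866, 182, 12]) cube([12, 164, 385]);


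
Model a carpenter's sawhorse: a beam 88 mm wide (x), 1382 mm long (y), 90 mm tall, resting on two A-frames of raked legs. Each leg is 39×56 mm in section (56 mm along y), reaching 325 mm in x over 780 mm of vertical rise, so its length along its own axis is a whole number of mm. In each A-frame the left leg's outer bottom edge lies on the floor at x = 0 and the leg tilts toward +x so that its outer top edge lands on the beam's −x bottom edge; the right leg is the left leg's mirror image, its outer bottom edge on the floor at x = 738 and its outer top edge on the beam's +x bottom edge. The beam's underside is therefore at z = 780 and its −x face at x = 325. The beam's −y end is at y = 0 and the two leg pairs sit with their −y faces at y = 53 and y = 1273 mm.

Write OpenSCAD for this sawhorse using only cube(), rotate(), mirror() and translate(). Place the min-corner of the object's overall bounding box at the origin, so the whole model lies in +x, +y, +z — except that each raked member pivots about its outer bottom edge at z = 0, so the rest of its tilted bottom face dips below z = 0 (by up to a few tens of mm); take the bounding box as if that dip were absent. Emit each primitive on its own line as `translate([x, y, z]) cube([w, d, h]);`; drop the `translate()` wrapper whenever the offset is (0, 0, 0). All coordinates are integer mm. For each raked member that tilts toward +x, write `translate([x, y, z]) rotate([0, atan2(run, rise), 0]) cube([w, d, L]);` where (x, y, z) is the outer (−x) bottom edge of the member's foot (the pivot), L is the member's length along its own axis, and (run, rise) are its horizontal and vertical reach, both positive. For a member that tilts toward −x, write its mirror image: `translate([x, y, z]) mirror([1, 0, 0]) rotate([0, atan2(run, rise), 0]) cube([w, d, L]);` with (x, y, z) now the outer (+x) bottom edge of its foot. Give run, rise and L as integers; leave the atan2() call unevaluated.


// leg length = √(325² + 780²) = 845
// right-leg outer foot x = 2·325 + 88 = 738
// beam min-corner = (325, 0, 780)
translate([325, 0, 780]) cube([88, 1382, 90]);
translate([0, 53, 0]) rotate([0, atan2(325, 780), 0]) cube([39, 56, 845]);
translate([738, 53, 0]) mirror([1, 0, 0]) rotate([0, atan2(325, 780), 0]) cube([39, 56, 845]);
translate([0, 1273, 0]) rotate([0, atan2(325, 780), 0]) cube([39, 56, 845]);
translate([738, 1273, 0]) mirror([1, 0, 0]) rotate([0, atan2(325, 780), 0]) cube([39, 56, 845]);


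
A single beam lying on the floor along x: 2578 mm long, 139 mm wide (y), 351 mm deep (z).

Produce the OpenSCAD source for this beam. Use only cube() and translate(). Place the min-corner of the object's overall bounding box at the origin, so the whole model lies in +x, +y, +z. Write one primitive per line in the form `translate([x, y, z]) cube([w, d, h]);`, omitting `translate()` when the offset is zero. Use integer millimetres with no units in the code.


cube([2578, 139, 351]);


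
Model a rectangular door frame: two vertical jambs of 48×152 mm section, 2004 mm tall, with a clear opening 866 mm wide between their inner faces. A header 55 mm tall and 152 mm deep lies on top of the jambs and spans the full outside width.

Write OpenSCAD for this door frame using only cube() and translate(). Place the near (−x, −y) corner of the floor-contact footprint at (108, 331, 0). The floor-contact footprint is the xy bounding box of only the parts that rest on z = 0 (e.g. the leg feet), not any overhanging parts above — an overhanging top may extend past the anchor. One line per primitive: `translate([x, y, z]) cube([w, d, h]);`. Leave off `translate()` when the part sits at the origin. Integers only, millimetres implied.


translate([108, 331, 0]) cube([48, 152, 2004]);
translate([1022, 331, 0]) cube([48, 152, 2004]);
translate([108, 331, 2004]) cube([962, 152, 55]);


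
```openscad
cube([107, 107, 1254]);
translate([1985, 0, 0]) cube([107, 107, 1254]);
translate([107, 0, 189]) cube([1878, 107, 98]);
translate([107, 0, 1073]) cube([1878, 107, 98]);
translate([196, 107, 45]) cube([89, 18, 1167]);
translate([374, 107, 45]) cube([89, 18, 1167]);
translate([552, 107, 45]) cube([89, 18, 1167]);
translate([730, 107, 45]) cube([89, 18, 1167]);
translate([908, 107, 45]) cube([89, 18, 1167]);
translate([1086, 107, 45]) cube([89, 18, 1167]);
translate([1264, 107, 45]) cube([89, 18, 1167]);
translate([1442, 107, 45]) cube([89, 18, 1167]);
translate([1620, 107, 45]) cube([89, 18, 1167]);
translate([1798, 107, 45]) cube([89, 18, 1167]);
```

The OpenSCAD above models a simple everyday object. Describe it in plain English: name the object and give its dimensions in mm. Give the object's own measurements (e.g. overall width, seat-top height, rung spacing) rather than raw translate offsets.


A fence section. Two 107×107 mm posts, 1254 mm tall, stand on the floor with a clear span of 1878 mm between their inner faces. Two horizontal rails of 107×98 mm section span the gap between the posts with their undersides at z = 189 mm and z = 1073 mm, flush with the posts' −y face. 10 pickets, each 89 mm wide, 18 mm thick and 1167 mm tall, are fixed to the +y face of the rails with their bottoms at z = 45 mm, spaced across the span with a 89 mm gap after the −x post and between neighbouring pickets, with 98 mm left before the +x post.


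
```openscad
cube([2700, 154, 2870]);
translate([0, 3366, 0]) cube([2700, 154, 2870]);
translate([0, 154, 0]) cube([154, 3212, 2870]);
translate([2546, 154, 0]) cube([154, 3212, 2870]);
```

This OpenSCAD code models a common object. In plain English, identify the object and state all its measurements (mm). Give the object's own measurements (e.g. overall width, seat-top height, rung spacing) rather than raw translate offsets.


The wall frame of a small rectangular building: four walls, each 2870 mm tall and 154 mm thick, enclosing a footprint 2700 mm (x) by 3520 mm (y) outside-to-outside, with no floor or roof. The front and back walls (the −y and +y sides) span the full width; the two side walls fit between them.


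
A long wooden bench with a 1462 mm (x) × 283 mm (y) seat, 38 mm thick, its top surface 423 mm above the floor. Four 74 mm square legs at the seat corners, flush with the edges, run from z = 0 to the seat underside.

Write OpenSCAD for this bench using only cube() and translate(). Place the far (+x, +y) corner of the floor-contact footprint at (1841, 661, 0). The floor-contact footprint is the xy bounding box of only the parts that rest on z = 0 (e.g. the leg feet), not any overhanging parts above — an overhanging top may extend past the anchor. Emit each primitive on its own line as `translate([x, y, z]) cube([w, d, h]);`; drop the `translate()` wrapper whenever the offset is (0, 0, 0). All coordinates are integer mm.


// leg_h = 423 − 38 = 385
translate([379, 378, 385]) cube([1462, 283, 38]);
translate([379, 378, 0]) cube([74, 74, 385]);
translate([379, 587, 0]) cube([74, 74, 385]);
translate([1767, 378, 0]) cube([74, 74, 385]);
translate([1767, 587, 0]) cube([74, 74, 385]);


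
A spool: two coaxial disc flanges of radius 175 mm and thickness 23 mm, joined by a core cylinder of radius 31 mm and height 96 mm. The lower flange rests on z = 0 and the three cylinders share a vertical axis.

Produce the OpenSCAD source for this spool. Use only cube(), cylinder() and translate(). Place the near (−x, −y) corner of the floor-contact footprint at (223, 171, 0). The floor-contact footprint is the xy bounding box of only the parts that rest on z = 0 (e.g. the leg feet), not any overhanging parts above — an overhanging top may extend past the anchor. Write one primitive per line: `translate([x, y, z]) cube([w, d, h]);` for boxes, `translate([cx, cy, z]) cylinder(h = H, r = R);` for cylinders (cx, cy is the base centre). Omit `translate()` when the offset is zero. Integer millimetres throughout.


translate([398, 346, 0]) cylinder(h = 23, r = 175);
translate([398, 346, 23]) cylinder(h = 96, r = 31);
translate([398, 346, 119]) cylinder(h = 23, r = 175);


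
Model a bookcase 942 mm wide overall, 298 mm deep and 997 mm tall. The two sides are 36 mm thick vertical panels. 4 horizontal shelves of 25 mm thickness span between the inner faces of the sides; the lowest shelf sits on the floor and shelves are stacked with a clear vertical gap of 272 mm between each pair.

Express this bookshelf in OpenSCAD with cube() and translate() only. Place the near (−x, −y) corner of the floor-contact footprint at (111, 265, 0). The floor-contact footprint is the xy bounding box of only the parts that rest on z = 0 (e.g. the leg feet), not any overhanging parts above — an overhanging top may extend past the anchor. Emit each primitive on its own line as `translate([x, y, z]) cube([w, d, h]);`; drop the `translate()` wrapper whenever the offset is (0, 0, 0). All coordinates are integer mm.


translate([111, 265, 0]) cube([36, 298, 997]);
translate([1017, 265, 0]) cube([36, 298, 997]);
translate([147, 265, 0]) cube([870, 298, 25]);
translate([147, 265, 297]) cube([870, 298, 25]);
translate([147, 265, 594]) cube([870, 298, 25]);
translate([147, 265, 891]) cube([870, 298, 25]);


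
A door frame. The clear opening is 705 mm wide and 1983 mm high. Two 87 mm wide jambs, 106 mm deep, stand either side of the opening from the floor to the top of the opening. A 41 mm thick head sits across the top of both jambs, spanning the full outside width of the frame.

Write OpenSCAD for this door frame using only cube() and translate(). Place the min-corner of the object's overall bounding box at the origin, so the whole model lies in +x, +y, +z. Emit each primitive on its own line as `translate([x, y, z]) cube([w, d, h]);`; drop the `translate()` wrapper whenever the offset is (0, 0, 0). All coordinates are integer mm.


cube([87, 106, 1983]);
translate([792, 0, 0]) cube([87, 106, 1983]);
translate([0, 0, 1983]) cube([879, 106, 41]);
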